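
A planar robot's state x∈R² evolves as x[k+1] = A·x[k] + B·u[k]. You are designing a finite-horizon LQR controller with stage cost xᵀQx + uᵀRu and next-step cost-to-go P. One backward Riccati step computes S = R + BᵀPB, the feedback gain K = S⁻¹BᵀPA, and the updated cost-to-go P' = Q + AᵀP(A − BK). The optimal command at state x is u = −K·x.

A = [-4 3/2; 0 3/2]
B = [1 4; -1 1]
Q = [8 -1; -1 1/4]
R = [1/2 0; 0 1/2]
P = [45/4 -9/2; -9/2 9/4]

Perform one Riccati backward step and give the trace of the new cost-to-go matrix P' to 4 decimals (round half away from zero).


9.2092

BᵀP = [15.7500 -6.7500; 40.5000 -15.7500]
S = R + BᵀPB = [1/2 0; 0 1/2] + [22.5000 56.2500; 56.2500 146.2500] = [23.0000 56.2500; 56.2500 146.7500]
BᵀPA = [-63.0000 13.5000; -162.0000 37.1250]
K = S⁻¹·BᵀPA = [-0.6286 -0.5074; -0.8630 0.4475]
A−BK = [0.0805 0.2175; 0.2344 0.5451]
AᵀP(A−BK) = [0.5966 0.0240; 0.0240 0.3626]
P' = Q + AᵀP(A−BK) = [8.5966 -0.9760; -0.9760 0.6126]
tr(P') = 9.2092


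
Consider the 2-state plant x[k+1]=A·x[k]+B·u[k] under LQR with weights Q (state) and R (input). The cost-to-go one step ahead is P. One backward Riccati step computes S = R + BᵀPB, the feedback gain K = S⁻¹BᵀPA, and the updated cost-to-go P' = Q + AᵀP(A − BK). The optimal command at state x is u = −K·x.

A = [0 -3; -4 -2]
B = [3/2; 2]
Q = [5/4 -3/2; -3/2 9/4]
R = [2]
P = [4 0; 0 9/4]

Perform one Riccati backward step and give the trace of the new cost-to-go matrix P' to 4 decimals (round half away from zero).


31.8500

BᵀP = [6.0000 4.5000]
S = R + BᵀPB = [2] + [18.0000] = [20.0000]
BᵀPA = [-18.0000 -27.0000]
K = S⁻¹·BᵀPA = [-0.9000 -1.3500]
A−BK = [1.3500 -0.9750; -2.2000 0.7000]
AᵀP(A−BK) = [19.8000 -6.3000; -6.3000 8.5500]
P' = Q + AᵀP(A−BK) = [21.0500 -7.8000; -7.8000 10.8000]
tr(P') = 31.8500


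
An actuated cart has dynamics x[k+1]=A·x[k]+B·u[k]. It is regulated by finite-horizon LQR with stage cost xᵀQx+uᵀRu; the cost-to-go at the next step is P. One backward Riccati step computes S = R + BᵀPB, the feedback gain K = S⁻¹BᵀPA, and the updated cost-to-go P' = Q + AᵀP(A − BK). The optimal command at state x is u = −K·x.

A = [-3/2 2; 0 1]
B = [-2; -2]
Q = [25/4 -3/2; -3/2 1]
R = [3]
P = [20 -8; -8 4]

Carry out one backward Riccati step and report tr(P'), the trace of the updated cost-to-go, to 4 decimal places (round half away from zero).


BᵀP = [-24.0000 8.0000]
S = R + BᵀPB = [3] + [32.0000] = [35.0000]
BᵀPA = [36.0000 -40.0000]
K = S⁻¹·BᵀPA = [1.0286 -1.1429]
A−BK = [0.5571 -0.2857; 2.0571 -1.2857]
AᵀP(A−BK) = [7.9714 -6.8571; -6.8571 6.2857]
P' = Q + AᵀP(A−BK) = [14.2214 -8.3571; -8.3571 7.2857]
tr(P') = 21.5071

21.5071


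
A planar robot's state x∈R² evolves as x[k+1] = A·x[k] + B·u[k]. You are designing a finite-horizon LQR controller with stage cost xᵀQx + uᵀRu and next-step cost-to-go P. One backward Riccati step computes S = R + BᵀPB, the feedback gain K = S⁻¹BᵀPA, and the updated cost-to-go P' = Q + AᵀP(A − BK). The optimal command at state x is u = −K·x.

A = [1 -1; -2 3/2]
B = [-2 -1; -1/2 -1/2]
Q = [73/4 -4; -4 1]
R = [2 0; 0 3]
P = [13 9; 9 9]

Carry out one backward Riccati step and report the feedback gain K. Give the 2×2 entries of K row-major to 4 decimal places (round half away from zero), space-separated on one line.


BᵀP = [-30.5000 -22.5000; -17.5000 -13.5000]
S = R + BᵀPB = [2 0; 0 3] + [72.2500 41.7500; 41.7500 24.2500] = [74.2500 41.7500; 41.7500 27.2500]
BᵀPA = [14.5000 -3.2500; 9.5000 -2.7500]
K = S⁻¹·BᵀPA = [-0.0054 0.0937; 0.3568 -0.2444]
A−BK = [1.3461 -1.0571; -1.8243 1.4246]
AᵀP(A−BK) = [9.6878 -7.5361; -7.5361 5.8822]
P' = Q + AᵀP(A−BK) = [27.9378 -11.5361; -11.5361 6.8822]
tr(P') = 34.8200

-0.0054 0.0937 0.3568 -0.2444


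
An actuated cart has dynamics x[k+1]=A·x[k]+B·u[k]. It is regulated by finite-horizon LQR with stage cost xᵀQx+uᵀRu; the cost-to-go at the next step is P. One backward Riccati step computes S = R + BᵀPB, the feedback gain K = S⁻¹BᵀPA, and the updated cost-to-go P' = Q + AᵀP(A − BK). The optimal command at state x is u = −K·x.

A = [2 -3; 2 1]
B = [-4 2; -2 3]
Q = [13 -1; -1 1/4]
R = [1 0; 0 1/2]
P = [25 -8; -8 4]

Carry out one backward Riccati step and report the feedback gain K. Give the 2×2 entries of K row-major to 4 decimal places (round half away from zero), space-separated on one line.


BᵀP = [-84.0000 24.0000; 26.0000 -4.0000]
S = R + BᵀPB = [1 0; 0 1/2] + [288.0000 -96.0000; -96.0000 40.0000] = [289.0000 -96.0000; -96.0000 40.5000]
BᵀPA = [-120.0000 276.0000; 44.0000 -82.0000]
K = S⁻¹·BᵀPA = [-0.2556 1.3285; 0.4806 1.1244]
A−BK = [0.0165 0.0653; 0.0470 0.2839]
AᵀP(A−BK) = [0.1840 -0.0510; -0.0510 2.5294]
P' = Q + AᵀP(A−BK) = [13.1840 -1.0510; -1.0510 2.7794]
tr(P') = 15.9635

-0.2556 1.3285 0.4806 1.1244


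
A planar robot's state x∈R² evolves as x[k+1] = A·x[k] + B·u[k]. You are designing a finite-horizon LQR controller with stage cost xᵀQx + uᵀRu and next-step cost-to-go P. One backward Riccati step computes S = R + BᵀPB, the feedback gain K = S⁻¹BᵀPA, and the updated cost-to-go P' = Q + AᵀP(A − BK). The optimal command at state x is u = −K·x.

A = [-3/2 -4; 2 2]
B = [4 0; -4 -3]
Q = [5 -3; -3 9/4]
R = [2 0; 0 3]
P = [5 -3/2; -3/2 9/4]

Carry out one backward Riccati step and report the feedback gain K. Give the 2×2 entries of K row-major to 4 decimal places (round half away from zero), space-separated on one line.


BᵀP = [26.0000 -15.0000; 4.5000 -6.7500]
S = R + BᵀPB = [2 0; 0 3] + [164.0000 45.0000; 45.0000 20.2500] = [166.0000 45.0000; 45.0000 23.2500]
BᵀPA = [-69.0000 -134.0000; -20.2500 -31.5000]
K = S⁻¹·BᵀPA = [-0.3778 -0.9256; -0.1398 0.4366]
A−BK = [0.0110 -0.2976; 0.0695 -0.3925]
AᵀP(A−BK) = [0.3532 0.4759; 0.4759 2.7244]
P' = Q + AᵀP(A−BK) = [5.3532 -2.5241; -2.5241 4.9744]
tr(P') = 10.3277

-0.3778 -0.9256 -0.1398 0.4366


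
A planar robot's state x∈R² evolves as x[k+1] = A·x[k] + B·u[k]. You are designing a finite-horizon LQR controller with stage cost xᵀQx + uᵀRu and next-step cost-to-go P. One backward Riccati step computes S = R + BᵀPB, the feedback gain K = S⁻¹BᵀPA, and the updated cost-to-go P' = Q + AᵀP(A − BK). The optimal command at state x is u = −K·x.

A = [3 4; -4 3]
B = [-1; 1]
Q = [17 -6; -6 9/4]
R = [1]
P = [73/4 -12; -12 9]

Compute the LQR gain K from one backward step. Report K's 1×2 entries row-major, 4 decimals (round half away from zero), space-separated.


-3.3445 -1.1100

BᵀP = [-30.2500 21.0000]
S = R + BᵀPB = [1] + [51.2500] = [52.2500]
BᵀPA = [-174.7500 -58.0000]
K = S⁻¹·BᵀPA = [-3.3445 -1.1100]
A−BK = [-0.3445 2.8900; -0.6555 4.1100]
AᵀP(A−BK) = [11.7990 1.0191; 1.0191 20.6172]
P' = Q + AᵀP(A−BK) = [28.7990 -4.9809; -4.9809 22.8672]
tr(P') = 51.6663


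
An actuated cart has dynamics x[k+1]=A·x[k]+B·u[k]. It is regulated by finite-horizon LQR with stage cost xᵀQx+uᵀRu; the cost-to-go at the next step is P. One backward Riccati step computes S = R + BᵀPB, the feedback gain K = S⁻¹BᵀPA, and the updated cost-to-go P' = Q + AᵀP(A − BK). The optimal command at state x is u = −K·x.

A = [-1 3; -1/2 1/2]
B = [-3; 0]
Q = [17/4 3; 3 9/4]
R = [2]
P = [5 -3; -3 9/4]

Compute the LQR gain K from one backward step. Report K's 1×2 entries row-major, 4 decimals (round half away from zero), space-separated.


0.2234 -0.8617

BᵀP = [-15.0000 9.0000]
S = R + BᵀPB = [2] + [45.0000] = [47.0000]
BᵀPA = [10.5000 -40.5000]
K = S⁻¹·BᵀPA = [0.2234 -0.8617]
A−BK = [-0.3298 0.4149; -0.5000 0.5000]
AᵀP(A−BK) = [0.2168 -0.5146; -0.5146 1.6636]
P' = Q + AᵀP(A−BK) = [4.4668 2.4854; 2.4854 3.9136]
tr(P') = 8.3803


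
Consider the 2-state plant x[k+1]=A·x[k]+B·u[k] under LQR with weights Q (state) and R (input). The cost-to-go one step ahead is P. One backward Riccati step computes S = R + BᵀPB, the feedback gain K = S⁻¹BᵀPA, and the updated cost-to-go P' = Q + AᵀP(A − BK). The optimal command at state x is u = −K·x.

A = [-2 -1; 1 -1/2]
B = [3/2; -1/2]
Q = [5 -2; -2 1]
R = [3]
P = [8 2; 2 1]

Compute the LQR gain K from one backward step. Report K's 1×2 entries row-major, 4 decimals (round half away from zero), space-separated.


BᵀP = [11.0000 2.5000]
S = R + BᵀPB = [3] + [15.2500] = [18.2500]
BᵀPA = [-19.5000 -12.2500]
K = S⁻¹·BᵀPA = [-1.0685 -0.6712]
A−BK = [-0.3973 0.0068; 0.4658 -0.8356]
AᵀP(A−BK) = [4.1644 2.4110; 2.4110 2.0274]
P' = Q + AᵀP(A−BK) = [9.1644 0.4110; 0.4110 3.0274]
tr(P') = 12.1918

-1.0685 -0.6712


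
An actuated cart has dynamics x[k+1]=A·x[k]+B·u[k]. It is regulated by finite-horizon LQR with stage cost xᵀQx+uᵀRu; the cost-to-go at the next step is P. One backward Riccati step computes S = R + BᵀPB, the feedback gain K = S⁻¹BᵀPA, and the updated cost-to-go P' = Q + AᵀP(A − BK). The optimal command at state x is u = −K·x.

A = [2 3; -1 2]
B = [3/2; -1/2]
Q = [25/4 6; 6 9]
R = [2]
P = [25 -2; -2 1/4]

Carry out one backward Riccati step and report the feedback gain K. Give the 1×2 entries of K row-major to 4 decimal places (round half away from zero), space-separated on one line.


1.3068 1.7819

BᵀP = [38.5000 -3.1250]
S = R + BᵀPB = [2] + [59.3125] = [61.3125]
BᵀPA = [80.1250 109.2500]
K = S⁻¹·BᵀPA = [1.3068 1.7819]
A−BK = [0.0398 0.3272; -0.3466 2.8909]
AᵀP(A−BK) = [3.5403 4.7288; 4.7288 7.3323]
P' = Q + AᵀP(A−BK) = [9.7903 10.7288; 10.7288 16.3323]
tr(P') = 26.1226


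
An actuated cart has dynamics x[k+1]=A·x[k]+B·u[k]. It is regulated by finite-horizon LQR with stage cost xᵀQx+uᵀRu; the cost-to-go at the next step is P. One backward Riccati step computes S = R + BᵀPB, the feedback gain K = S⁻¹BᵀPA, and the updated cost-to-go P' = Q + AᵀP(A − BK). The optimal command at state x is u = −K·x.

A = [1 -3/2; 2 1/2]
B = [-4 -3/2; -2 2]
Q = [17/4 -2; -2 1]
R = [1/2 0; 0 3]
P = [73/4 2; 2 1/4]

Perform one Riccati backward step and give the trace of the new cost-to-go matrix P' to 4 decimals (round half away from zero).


5.4477

BᵀP = [-77.0000 -8.5000; -23.3750 -2.5000]
S = R + BᵀPB = [1/2 0; 0 3] + [325.0000 98.5000; 98.5000 30.0625] = [325.5000 98.5000; 98.5000 33.0625]
BᵀPA = [-94.0000 111.2500; -28.3750 33.8125]
K = S⁻¹·BᵀPA = [-0.2953 0.3281; 0.0216 0.0452]
A−BK = [-0.1489 -0.1198; 1.3660 1.0659]
AᵀP(A−BK) = [0.1025 -0.0007; -0.0007 0.0951]
P' = Q + AᵀP(A−BK) = [4.3525 -2.0007; -2.0007 1.0951]
tr(P') = 5.4477


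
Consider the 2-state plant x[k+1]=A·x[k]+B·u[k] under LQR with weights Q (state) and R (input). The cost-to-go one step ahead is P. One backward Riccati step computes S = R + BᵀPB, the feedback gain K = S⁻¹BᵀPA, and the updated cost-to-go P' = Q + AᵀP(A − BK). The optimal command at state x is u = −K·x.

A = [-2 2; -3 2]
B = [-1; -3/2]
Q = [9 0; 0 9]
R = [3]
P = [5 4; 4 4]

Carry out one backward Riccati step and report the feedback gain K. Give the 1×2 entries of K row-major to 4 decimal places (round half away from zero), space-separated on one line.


1.7931 -1.4483

BᵀP = [-11.0000 -10.0000]
S = R + BᵀPB = [3] + [26.0000] = [29.0000]
BᵀPA = [52.0000 -42.0000]
K = S⁻¹·BᵀPA = [1.7931 -1.4483]
A−BK = [-0.2069 0.5517; -0.3103 -0.1724]
AᵀP(A−BK) = [10.7586 -8.6897; -8.6897 7.1724]
P' = Q + AᵀP(A−BK) = [19.7586 -8.6897; -8.6897 16.1724]
tr(P') = 35.9310


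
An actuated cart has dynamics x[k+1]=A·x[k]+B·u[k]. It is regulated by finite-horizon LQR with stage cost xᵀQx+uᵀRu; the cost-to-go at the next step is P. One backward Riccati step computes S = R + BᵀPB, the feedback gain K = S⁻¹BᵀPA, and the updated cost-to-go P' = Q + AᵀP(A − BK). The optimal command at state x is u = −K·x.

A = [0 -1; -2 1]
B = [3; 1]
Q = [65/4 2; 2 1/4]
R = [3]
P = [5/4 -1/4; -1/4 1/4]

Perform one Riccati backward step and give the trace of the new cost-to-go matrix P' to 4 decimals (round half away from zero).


18.1923

BᵀP = [3.5000 -0.5000]
S = R + BᵀPB = [3] + [10.0000] = [13.0000]
BᵀPA = [1.0000 -4.0000]
K = S⁻¹·BᵀPA = [0.0769 -0.3077]
A−BK = [-0.2308 -0.0769; -2.0769 1.3077]
AᵀP(A−BK) = [0.9231 -0.6923; -0.6923 0.7692]
P' = Q + AᵀP(A−BK) = [17.1731 1.3077; 1.3077 1.0192]
tr(P') = 18.1923


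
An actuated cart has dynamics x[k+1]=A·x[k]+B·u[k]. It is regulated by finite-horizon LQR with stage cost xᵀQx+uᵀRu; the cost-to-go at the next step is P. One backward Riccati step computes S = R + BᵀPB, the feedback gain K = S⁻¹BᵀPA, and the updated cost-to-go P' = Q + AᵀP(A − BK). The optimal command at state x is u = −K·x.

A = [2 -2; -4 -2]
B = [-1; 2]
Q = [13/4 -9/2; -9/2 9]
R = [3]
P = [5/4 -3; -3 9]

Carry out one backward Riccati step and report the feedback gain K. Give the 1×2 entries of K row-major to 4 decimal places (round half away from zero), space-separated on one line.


BᵀP = [-7.2500 21.0000]
S = R + BᵀPB = [3] + [49.2500] = [52.2500]
BᵀPA = [-98.5000 -27.5000]
K = S⁻¹·BᵀPA = [-1.8852 -0.5263]
A−BK = [0.1148 -2.5263; -0.2297 -0.9474]
AᵀP(A−BK) = [11.3110 3.1579; 3.1579 2.5263]
P' = Q + AᵀP(A−BK) = [14.5610 -1.3421; -1.3421 11.5263]
tr(P') = 26.0873

-1.8852 -0.5263


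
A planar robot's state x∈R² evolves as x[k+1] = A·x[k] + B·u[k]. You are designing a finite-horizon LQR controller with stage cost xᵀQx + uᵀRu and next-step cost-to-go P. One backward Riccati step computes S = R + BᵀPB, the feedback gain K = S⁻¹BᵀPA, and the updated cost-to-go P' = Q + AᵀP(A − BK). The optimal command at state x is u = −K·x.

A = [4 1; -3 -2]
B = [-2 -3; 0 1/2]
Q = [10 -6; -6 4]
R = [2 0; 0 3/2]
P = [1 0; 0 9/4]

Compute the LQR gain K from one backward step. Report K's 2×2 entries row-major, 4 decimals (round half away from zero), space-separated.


0.1235 0.3086 -1.4568 -0.6420

BᵀP = [-2.0000 0.0000; -3.0000 1.1250]
S = R + BᵀPB = [2 0; 0 3/2] + [4.0000 6.0000; 6.0000 9.5625] = [6.0000 6.0000; 6.0000 11.0625]
BᵀPA = [-8.0000 -2.0000; -15.3750 -5.2500]
K = S⁻¹·BᵀPA = [0.1235 0.3086; -1.4568 -0.6420]
A−BK = [-0.1235 -0.3086; -2.2716 -1.6790]
AᵀP(A−BK) = [14.8395 10.0988; 10.0988 7.2469]
P' = Q + AᵀP(A−BK) = [24.8395 4.0988; 4.0988 11.2469]
tr(P') = 36.0864


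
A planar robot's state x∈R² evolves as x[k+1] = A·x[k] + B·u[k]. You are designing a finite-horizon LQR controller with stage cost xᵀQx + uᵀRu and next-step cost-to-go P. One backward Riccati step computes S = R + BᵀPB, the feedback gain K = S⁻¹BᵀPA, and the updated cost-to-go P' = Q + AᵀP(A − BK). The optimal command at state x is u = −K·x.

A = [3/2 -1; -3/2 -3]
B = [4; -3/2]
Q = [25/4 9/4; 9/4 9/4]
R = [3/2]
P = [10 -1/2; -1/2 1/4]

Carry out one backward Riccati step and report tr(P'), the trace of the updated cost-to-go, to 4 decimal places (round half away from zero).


11.4367

BᵀP = [40.7500 -2.3750]
S = R + BᵀPB = [3/2] + [166.5625] = [168.0625]
BᵀPA = [64.6875 -33.6250]
K = S⁻¹·BᵀPA = [0.3849 -0.2001]
A−BK = [-0.0396 -0.1997; -0.9226 -3.3001]
AᵀP(A−BK) = [0.4142 0.5673; 0.5673 2.5225]
P' = Q + AᵀP(A−BK) = [6.6642 2.8173; 2.8173 4.7725]
tr(P') = 11.4367


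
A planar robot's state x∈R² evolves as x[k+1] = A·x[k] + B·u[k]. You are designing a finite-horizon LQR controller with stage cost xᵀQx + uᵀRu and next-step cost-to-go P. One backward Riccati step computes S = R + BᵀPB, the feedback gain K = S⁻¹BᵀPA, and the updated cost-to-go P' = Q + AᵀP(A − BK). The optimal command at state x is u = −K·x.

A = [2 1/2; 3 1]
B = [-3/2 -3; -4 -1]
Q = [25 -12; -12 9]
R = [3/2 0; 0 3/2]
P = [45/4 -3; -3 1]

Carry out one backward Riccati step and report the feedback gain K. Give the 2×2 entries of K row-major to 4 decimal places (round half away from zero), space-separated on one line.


BᵀP = [-4.8750 0.5000; -30.7500 8.0000]
S = R + BᵀPB = [3/2 0; 0 3/2] + [5.3125 14.1250; 14.1250 84.2500] = [6.8125 14.1250; 14.1250 85.7500]
BᵀPA = [-8.2500 -1.9375; -37.5000 -7.3750]
K = S⁻¹·BᵀPA = [-0.4621 -0.1611; -0.3612 -0.0595]
A−BK = [0.2233 0.0799; 0.7904 0.2961]
AᵀP(A−BK) = [0.6427 0.1908; 0.1908 0.0618]
P' = Q + AᵀP(A−BK) = [25.6427 -11.8092; -11.8092 9.0618]
tr(P') = 34.7045

-0.4621 -0.1611 -0.3612 -0.0595


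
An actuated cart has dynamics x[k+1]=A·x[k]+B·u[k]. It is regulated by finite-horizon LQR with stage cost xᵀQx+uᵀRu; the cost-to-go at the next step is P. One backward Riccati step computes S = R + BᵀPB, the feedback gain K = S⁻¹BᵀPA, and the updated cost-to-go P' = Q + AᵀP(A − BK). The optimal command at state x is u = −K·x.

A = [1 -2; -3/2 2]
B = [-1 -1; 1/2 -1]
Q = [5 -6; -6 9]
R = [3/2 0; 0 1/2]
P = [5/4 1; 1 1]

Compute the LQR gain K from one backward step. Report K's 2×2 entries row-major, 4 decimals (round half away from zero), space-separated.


BᵀP = [-0.7500 -0.5000; -2.2500 -2.0000]
S = R + BᵀPB = [3/2 0; 0 1/2] + [0.5000 1.2500; 1.2500 4.2500] = [2.0000 1.2500; 1.2500 4.7500]
BᵀPA = [0.0000 0.5000; 0.7500 0.5000]
K = S⁻¹·BᵀPA = [-0.1181 0.2205; 0.1890 0.0472]
A−BK = [1.0709 -1.7323; -1.2520 1.9370]
AᵀP(A−BK) = [0.3583 -0.5354; -0.5354 0.8661]
P' = Q + AᵀP(A−BK) = [5.3583 -6.5354; -6.5354 9.8661]
tr(P') = 15.2244

-0.1181 0.2205 0.1890 0.0472


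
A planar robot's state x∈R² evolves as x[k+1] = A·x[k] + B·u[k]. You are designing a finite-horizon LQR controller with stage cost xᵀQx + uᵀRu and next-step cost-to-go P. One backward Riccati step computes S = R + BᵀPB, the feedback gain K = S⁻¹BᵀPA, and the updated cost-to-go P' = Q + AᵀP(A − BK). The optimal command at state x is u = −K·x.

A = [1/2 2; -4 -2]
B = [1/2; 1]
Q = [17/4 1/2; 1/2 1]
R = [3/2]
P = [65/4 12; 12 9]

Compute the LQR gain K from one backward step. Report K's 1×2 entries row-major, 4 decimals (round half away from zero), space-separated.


-1.8800 0.3859

BᵀP = [20.1250 15.0000]
S = R + BᵀPB = [3/2] + [25.0625] = [26.5625]
BᵀPA = [-49.9375 10.2500]
K = S⁻¹·BᵀPA = [-1.8800 0.3859]
A−BK = [1.4400 1.8071; -2.1200 -2.3859]
AᵀP(A−BK) = [6.1800 -0.4800; -0.4800 1.0447]
P' = Q + AᵀP(A−BK) = [10.4300 0.0200; 0.0200 2.0447]
tr(P') = 12.4747


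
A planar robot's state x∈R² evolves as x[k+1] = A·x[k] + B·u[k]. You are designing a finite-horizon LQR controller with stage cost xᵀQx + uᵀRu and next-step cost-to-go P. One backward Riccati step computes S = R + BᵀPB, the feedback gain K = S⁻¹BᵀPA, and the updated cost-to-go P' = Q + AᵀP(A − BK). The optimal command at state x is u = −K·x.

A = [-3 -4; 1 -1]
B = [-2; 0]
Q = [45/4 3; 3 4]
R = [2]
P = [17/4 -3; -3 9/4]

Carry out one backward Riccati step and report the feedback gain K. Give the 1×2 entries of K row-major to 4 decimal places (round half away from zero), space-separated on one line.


1.6579 1.4737

BᵀP = [-8.5000 6.0000]
S = R + BᵀPB = [2] + [17.0000] = [19.0000]
BᵀPA = [31.5000 28.0000]
K = S⁻¹·BᵀPA = [1.6579 1.4737]
A−BK = [0.3158 -1.0526; 1.0000 -1.0000]
AᵀP(A−BK) = [6.2763 5.3289; 5.3289 4.9868]
P' = Q + AᵀP(A−BK) = [17.5263 8.3289; 8.3289 8.9868]
tr(P') = 26.5132


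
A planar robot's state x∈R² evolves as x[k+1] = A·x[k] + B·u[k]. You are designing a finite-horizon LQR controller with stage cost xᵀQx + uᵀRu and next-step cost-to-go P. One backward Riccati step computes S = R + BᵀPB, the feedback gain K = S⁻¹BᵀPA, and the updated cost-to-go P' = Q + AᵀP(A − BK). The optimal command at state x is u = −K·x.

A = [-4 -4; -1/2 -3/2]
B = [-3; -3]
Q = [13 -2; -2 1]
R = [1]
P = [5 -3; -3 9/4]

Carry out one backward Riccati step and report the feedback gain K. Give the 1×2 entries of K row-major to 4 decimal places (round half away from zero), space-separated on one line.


1.8673 1.6837

BᵀP = [-6.0000 2.2500]
S = R + BᵀPB = [1] + [11.2500] = [12.2500]
BᵀPA = [22.8750 20.6250]
K = S⁻¹·BᵀPA = [1.8673 1.6837]
A−BK = [1.6020 1.0510; 5.1020 3.5510]
AᵀP(A−BK) = [25.8469 19.1735; 19.1735 14.3367]
P' = Q + AᵀP(A−BK) = [38.8469 17.1735; 17.1735 15.3367]
tr(P') = 54.1837


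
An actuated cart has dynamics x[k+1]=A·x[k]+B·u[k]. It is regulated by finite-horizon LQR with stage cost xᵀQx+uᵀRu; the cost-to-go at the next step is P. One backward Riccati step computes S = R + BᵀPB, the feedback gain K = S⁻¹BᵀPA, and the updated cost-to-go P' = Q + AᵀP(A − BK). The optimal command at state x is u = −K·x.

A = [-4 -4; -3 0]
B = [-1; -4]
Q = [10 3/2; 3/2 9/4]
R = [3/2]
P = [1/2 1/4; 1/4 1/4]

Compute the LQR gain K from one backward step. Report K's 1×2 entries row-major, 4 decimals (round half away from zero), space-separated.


BᵀP = [-1.5000 -1.2500]
S = R + BᵀPB = [3/2] + [6.5000] = [8.0000]
BᵀPA = [9.7500 6.0000]
K = S⁻¹·BᵀPA = [1.2188 0.7500]
A−BK = [-2.7813 -3.2500; 1.8750 3.0000]
AᵀP(A−BK) = [4.3672 3.6875; 3.6875 3.5000]
P' = Q + AᵀP(A−BK) = [14.3672 5.1875; 5.1875 5.7500]
tr(P') = 20.1172

1.2188 0.7500


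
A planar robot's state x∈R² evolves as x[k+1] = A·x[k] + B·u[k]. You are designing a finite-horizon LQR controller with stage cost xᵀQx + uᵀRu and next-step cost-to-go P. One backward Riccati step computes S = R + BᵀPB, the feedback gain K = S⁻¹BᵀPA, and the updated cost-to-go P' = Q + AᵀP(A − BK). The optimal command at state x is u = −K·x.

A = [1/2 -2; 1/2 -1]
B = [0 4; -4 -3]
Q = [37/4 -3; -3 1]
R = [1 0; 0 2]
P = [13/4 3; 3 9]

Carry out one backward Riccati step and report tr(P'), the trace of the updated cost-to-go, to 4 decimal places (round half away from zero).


11.1722

BᵀP = [-12.0000 -36.0000; 4.0000 -15.0000]
S = R + BᵀPB = [1 0; 0 2] + [144.0000 60.0000; 60.0000 61.0000] = [145.0000 60.0000; 60.0000 63.0000]
BᵀPA = [-24.0000 60.0000; -5.5000 7.0000]
K = S⁻¹·BᵀPA = [-0.2136 0.6070; 0.1161 -0.4670]
A−BK = [0.0357 -0.1319; -0.0060 0.0271]
AᵀP(A−BK) = [0.0757 -0.2495; -0.2495 0.8464]
P' = Q + AᵀP(A−BK) = [9.3257 -3.2495; -3.2495 1.8464]
tr(P') = 11.1722


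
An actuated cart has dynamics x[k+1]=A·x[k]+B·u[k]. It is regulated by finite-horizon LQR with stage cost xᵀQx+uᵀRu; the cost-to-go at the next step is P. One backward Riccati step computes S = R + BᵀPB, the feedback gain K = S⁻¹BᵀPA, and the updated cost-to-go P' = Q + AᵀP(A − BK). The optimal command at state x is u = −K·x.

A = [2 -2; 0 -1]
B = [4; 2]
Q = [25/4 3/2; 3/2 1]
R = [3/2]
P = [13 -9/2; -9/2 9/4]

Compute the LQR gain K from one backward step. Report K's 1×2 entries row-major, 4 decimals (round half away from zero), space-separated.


BᵀP = [43.0000 -13.5000]
S = R + BᵀPB = [3/2] + [145.0000] = [146.5000]
BᵀPA = [86.0000 -72.5000]
K = S⁻¹·BᵀPA = [0.5870 -0.4949]
A−BK = [-0.3481 -0.0205; -1.1741 -0.0102]
AᵀP(A−BK) = [1.5154 -0.4403; -0.4403 0.3712]
P' = Q + AᵀP(A−BK) = [7.7654 1.0597; 1.0597 1.3712]
tr(P') = 9.1365

0.5870 -0.4949


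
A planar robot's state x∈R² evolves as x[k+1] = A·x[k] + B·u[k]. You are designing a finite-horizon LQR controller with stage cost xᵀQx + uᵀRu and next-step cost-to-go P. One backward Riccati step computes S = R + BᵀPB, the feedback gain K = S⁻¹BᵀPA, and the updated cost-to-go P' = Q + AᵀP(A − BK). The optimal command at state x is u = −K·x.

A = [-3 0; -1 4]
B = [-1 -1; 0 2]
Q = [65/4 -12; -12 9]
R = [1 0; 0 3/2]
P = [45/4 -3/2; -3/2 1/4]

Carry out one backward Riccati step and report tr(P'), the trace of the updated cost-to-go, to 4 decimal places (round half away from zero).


30.2830

BᵀP = [-11.2500 1.5000; -14.2500 2.0000]
S = R + BᵀPB = [1 0; 0 3/2] + [11.2500 14.2500; 14.2500 18.2500] = [12.2500 14.2500; 14.2500 19.7500]
BᵀPA = [32.2500 6.0000; 40.7500 8.0000]
K = S⁻¹·BᵀPA = [1.4469 0.1158; 1.0193 0.3215]
A−BK = [-0.5338 0.4373; -3.0386 3.3569]
AᵀP(A−BK) = [4.2998 0.1640; 0.1640 0.7331]
P' = Q + AᵀP(A−BK) = [20.5498 -11.8360; -11.8360 9.7331]
tr(P') = 30.2830


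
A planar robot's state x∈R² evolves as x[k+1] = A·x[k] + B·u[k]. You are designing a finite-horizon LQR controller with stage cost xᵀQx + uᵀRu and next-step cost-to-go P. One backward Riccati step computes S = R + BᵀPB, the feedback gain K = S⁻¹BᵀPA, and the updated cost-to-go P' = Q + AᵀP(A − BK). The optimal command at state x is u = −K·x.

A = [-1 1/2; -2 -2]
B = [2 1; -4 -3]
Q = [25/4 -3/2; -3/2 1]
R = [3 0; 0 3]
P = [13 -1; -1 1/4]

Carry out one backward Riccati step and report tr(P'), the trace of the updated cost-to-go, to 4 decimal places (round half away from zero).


9.8552

BᵀP = [30.0000 -3.0000; 16.0000 -1.7500]
S = R + BᵀPB = [3 0; 0 3] + [72.0000 39.0000; 39.0000 21.2500] = [75.0000 39.0000; 39.0000 24.2500]
BᵀPA = [-24.0000 21.0000; -12.5000 11.5000]
K = S⁻¹·BᵀPA = [-0.3174 0.2040; -0.0050 0.1461]
A−BK = [-0.3602 -0.0542; -3.2846 -0.7456]
AᵀP(A−BK) = [2.3199 0.2229; 0.2229 0.2853]
P' = Q + AᵀP(A−BK) = [8.5699 -1.2771; -1.2771 1.2853]
tr(P') = 9.8552


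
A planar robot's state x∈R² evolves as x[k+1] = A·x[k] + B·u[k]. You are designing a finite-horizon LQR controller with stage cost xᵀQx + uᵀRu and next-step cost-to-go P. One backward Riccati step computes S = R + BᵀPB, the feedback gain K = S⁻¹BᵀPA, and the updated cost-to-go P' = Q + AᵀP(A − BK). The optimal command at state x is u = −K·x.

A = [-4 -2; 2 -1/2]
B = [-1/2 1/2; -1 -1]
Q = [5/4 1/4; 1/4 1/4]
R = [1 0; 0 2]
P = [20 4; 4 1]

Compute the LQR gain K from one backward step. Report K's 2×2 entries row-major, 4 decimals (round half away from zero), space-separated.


BᵀP = [-14.0000 -3.0000; 6.0000 1.0000]
S = R + BᵀPB = [1 0; 0 2] + [10.0000 -4.0000; -4.0000 2.0000] = [11.0000 -4.0000; -4.0000 4.0000]
BᵀPA = [50.0000 29.5000; -22.0000 -12.5000]
K = S⁻¹·BᵀPA = [4.0000 2.4286; -1.5000 -0.6964]
A−BK = [-1.2500 -0.4375; 4.5000 1.2321]
AᵀP(A−BK) = [27.0000 14.2500; 14.2500 7.9018]
P' = Q + AᵀP(A−BK) = [28.2500 14.5000; 14.5000 8.1518]
tr(P') = 36.4018

4.0000 2.4286 -1.5000 -0.6964


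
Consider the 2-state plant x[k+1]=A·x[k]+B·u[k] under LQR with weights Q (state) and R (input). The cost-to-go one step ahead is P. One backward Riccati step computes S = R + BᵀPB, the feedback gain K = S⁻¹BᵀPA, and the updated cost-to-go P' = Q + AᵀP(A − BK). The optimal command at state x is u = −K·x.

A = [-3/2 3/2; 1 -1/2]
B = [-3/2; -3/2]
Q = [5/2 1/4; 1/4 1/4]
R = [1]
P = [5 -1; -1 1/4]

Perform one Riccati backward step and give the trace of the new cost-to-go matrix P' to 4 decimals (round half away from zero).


BᵀP = [-6.0000 1.1250]
S = R + BᵀPB = [1] + [7.3125] = [8.3125]
BᵀPA = [10.1250 -9.5625]
K = S⁻¹·BᵀPA = [1.2180 -1.1504]
A−BK = [0.3271 -0.2256; 2.8271 -2.2256]
AᵀP(A−BK) = [2.1673 -1.9774; -1.9774 1.8120]
P' = Q + AᵀP(A−BK) = [4.6673 -1.7274; -1.7274 2.0620]
tr(P') = 6.7293

6.7293


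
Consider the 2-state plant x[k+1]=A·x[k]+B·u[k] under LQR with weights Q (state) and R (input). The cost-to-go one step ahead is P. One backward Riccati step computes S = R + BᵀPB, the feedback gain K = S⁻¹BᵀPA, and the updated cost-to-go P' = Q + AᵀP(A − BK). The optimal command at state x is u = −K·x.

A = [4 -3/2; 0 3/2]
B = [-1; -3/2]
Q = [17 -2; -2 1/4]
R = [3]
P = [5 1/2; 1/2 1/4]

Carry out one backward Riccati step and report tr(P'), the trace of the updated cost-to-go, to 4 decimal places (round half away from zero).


48.9270

BᵀP = [-5.7500 -0.8750]
S = R + BᵀPB = [3] + [7.0625] = [10.0625]
BᵀPA = [-23.0000 7.3125]
K = S⁻¹·BᵀPA = [-2.2857 0.7267]
A−BK = [1.7143 -0.7733; -3.4286 2.5901]
AᵀP(A−BK) = [27.4286 -10.2857; -10.2857 4.2484]
P' = Q + AᵀP(A−BK) = [44.4286 -12.2857; -12.2857 4.4984]
tr(P') = 48.9270


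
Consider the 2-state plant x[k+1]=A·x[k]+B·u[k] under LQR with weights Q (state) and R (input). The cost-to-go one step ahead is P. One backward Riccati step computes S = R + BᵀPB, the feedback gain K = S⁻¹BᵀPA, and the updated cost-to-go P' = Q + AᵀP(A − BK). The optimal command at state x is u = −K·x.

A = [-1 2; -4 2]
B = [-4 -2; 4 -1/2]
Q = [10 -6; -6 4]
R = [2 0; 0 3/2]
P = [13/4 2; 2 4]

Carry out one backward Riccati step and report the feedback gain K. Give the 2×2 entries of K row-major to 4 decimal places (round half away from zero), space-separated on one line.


-0.7035 0.2743 1.8319 -1.4690

BᵀP = [-5.0000 8.0000; -7.5000 -6.0000]
S = R + BᵀPB = [2 0; 0 3/2] + [52.0000 6.0000; 6.0000 18.0000] = [54.0000 6.0000; 6.0000 19.5000]
BᵀPA = [-27.0000 6.0000; 31.5000 -27.0000]
K = S⁻¹·BᵀPA = [-0.7035 0.2743; 1.8319 -1.4690]
A−BK = [-0.1504 0.1593; -0.2699 0.1681]
AᵀP(A−BK) = [6.5509 -4.8186; -4.8186 3.6903]
P' = Q + AᵀP(A−BK) = [16.5509 -10.8186; -10.8186 7.6903]
tr(P') = 24.2412


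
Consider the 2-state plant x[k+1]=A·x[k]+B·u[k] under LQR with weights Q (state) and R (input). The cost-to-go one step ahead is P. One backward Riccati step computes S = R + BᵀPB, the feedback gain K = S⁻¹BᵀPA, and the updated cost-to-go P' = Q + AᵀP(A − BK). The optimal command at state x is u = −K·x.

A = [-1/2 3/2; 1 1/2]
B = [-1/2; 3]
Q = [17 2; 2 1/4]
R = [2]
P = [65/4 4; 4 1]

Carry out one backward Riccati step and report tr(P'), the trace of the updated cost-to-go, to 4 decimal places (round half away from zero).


BᵀP = [3.8750 1.0000]
S = R + BᵀPB = [2] + [1.0625] = [3.0625]
BᵀPA = [-0.9375 6.3125]
K = S⁻¹·BᵀPA = [-0.3061 2.0612]
A−BK = [-0.6531 2.5306; 1.9184 -5.6837]
AᵀP(A−BK) = [0.7755 -4.7551; -4.7551 29.8010]
P' = Q + AᵀP(A−BK) = [17.7755 -2.7551; -2.7551 30.0510]
tr(P') = 47.8265

47.8265


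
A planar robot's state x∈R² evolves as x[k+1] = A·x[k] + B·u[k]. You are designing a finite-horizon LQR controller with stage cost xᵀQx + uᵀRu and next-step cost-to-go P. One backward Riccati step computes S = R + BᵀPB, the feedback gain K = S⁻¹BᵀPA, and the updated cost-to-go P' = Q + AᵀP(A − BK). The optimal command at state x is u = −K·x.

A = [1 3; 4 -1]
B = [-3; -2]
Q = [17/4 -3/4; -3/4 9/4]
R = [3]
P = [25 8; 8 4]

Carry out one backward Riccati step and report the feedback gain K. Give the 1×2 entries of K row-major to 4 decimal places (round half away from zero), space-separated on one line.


BᵀP = [-91.0000 -32.0000]
S = R + BᵀPB = [3] + [337.0000] = [340.0000]
BᵀPA = [-219.0000 -241.0000]
K = S⁻¹·BᵀPA = [-0.6441 -0.7088]
A−BK = [-0.9324 0.8735; 2.7118 -2.4176]
AᵀP(A−BK) = [11.9382 -8.2324; -8.2324 10.1735]
P' = Q + AᵀP(A−BK) = [16.1882 -8.9824; -8.9824 12.4235]
tr(P') = 28.6118

-0.6441 -0.7088


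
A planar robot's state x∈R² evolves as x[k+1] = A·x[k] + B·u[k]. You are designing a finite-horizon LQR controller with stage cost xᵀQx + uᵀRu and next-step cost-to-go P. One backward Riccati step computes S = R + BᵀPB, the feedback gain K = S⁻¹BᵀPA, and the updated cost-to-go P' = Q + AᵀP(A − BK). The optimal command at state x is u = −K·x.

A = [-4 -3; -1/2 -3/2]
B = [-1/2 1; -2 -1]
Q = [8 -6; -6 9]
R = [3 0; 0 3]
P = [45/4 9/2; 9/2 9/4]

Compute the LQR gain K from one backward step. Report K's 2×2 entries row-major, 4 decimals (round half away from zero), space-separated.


BᵀP = [-14.6250 -6.7500; 6.7500 2.2500]
S = R + BᵀPB = [3 0; 0 3] + [20.8125 -7.8750; -7.8750 4.5000] = [23.8125 -7.8750; -7.8750 7.5000]
BᵀPA = [61.8750 54.0000; -28.1250 -23.6250]
K = S⁻¹·BᵀPA = [2.0808 1.8782; -1.5651 -1.1779]
A−BK = [-1.3945 -0.8830; 2.0965 1.0784]
AᵀP(A−BK) = [25.7922 21.0968; 21.0968 17.5630]
P' = Q + AᵀP(A−BK) = [33.7922 15.0968; 15.0968 26.5630]
tr(P') = 60.3552

2.0808 1.8782 -1.5651 -1.1779


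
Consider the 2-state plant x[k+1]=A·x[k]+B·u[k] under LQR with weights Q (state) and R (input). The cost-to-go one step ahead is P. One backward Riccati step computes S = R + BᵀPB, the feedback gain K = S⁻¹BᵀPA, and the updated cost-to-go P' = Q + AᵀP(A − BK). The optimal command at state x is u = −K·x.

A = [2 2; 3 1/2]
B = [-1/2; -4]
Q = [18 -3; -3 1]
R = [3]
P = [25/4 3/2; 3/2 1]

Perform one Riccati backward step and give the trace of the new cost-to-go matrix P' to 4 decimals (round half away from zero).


43.4706

BᵀP = [-9.1250 -4.7500]
S = R + BᵀPB = [3] + [23.5625] = [26.5625]
BᵀPA = [-32.5000 -20.6250]
K = S⁻¹·BᵀPA = [-1.2235 -0.7765]
A−BK = [1.3882 1.6118; -1.8941 -2.6059]
AᵀP(A−BK) = [12.2353 11.7647; 11.7647 12.2353]
P' = Q + AᵀP(A−BK) = [30.2353 8.7647; 8.7647 13.2353]
tr(P') = 43.4706


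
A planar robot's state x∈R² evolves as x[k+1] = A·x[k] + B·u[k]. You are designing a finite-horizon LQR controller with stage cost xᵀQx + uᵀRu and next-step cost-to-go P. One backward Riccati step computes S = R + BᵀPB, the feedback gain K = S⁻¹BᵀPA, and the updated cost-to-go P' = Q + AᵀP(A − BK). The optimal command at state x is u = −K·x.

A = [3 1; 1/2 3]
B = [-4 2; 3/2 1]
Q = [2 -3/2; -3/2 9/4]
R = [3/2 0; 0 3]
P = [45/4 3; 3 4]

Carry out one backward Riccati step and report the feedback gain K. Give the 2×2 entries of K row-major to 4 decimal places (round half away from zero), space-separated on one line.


BᵀP = [-40.5000 -6.0000; 25.5000 10.0000]
S = R + BᵀPB = [3/2 0; 0 3] + [153.0000 -87.0000; -87.0000 61.0000] = [154.5000 -87.0000; -87.0000 64.0000]
BᵀPA = [-124.5000 -58.5000; 81.5000 55.5000]
K = S⁻¹·BᵀPA = [-0.3784 0.4677; 0.7591 1.5029]
A−BK = [-0.0317 -0.1352; 0.3085 0.7956]
AᵀP(A−BK) = [2.2767 3.9863; 3.9863 9.1965]
P' = Q + AᵀP(A−BK) = [4.2767 2.4863; 2.4863 11.4465]
tr(P') = 15.7232

-0.3784 0.4677 0.7591 1.5029


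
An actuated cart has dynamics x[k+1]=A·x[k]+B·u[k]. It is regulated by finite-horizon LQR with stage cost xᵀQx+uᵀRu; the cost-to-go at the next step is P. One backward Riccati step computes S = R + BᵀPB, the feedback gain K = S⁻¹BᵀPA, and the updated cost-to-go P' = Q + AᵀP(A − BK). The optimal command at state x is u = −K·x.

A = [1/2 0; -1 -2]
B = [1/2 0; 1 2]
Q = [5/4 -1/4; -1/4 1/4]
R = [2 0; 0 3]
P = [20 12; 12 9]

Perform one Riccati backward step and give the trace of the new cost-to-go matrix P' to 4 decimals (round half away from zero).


4.1875

BᵀP = [22.0000 15.0000; 24.0000 18.0000]
S = R + BᵀPB = [2 0; 0 3] + [26.0000 30.0000; 30.0000 36.0000] = [28.0000 30.0000; 30.0000 39.0000]
BᵀPA = [-4.0000 -30.0000; -6.0000 -36.0000]
K = S⁻¹·BᵀPA = [0.1250 -0.4688; -0.2500 -0.5625]
A−BK = [0.4375 0.2344; -0.6250 -0.4063]
AᵀP(A−BK) = [1.0000 0.7500; 0.7500 1.6875]
P' = Q + AᵀP(A−BK) = [2.2500 0.5000; 0.5000 1.9375]
tr(P') = 4.1875


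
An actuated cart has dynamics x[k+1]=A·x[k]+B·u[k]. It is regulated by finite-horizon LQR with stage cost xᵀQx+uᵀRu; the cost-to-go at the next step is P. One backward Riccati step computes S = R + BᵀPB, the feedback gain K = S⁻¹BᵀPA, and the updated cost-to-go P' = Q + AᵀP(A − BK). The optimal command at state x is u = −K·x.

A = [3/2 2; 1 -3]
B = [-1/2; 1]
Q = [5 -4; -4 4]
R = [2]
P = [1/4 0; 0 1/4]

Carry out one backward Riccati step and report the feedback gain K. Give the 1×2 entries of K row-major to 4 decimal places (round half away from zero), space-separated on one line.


BᵀP = [-0.1250 0.2500]
S = R + BᵀPB = [2] + [0.3125] = [2.3125]
BᵀPA = [0.0625 -1.0000]
K = S⁻¹·BᵀPA = [0.0270 -0.4324]
A−BK = [1.5135 1.7838; 0.9730 -2.5676]
AᵀP(A−BK) = [0.8108 0.0270; 0.0270 2.8176]
P' = Q + AᵀP(A−BK) = [5.8108 -3.9730; -3.9730 6.8176]
tr(P') = 12.6284

0.0270 -0.4324


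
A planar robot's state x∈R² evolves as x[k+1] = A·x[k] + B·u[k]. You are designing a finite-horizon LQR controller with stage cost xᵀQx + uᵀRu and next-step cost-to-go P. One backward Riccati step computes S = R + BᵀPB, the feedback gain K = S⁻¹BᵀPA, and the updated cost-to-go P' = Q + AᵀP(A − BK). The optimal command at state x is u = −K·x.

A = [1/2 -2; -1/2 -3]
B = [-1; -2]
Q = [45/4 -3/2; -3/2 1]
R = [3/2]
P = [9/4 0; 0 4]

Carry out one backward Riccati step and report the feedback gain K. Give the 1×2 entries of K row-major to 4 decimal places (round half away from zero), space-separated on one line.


BᵀP = [-2.2500 -8.0000]
S = R + BᵀPB = [3/2] + [18.2500] = [19.7500]
BᵀPA = [2.8750 28.5000]
K = S⁻¹·BᵀPA = [0.1456 1.4430]
A−BK = [0.6456 -0.5570; -0.2089 -0.1139]
AᵀP(A−BK) = [1.1440 -0.3987; -0.3987 3.8734]
P' = Q + AᵀP(A−BK) = [12.3940 -1.8987; -1.8987 4.8734]
tr(P') = 17.2674

0.1456 1.4430


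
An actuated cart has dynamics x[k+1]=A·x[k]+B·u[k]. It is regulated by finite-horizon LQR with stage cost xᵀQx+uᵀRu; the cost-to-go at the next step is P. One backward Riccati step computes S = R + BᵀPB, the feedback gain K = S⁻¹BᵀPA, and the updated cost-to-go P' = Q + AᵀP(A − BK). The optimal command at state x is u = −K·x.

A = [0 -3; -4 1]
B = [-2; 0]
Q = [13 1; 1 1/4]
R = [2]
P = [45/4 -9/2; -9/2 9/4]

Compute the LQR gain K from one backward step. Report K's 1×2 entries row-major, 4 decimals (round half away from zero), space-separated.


BᵀP = [-22.5000 9.0000]
S = R + BᵀPB = [2] + [45.0000] = [47.0000]
BᵀPA = [-36.0000 76.5000]
K = S⁻¹·BᵀPA = [-0.7660 1.6277]
A−BK = [-1.5319 0.2553; -4.0000 1.0000]
AᵀP(A−BK) = [8.4255 -4.4043; -4.4043 5.9840]
P' = Q + AᵀP(A−BK) = [21.4255 -3.4043; -3.4043 6.2340]
tr(P') = 27.6596

-0.7660 1.6277


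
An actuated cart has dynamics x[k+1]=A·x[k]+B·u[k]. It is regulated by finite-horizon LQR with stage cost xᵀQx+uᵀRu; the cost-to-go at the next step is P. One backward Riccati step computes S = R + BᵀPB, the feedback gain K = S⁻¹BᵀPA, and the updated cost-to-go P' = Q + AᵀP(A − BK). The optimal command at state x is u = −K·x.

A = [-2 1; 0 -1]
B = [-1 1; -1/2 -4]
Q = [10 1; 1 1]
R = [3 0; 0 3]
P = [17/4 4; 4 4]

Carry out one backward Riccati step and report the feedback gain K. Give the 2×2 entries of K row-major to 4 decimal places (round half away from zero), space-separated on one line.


0.4434 -0.0860 0.3982 0.0452

BᵀP = [-6.2500 -6.0000; -11.7500 -12.0000]
S = R + BᵀPB = [3 0; 0 3] + [9.2500 17.7500; 17.7500 36.2500] = [12.2500 17.7500; 17.7500 39.2500]
BᵀPA = [12.5000 -0.2500; 23.5000 0.2500]
K = S⁻¹·BᵀPA = [0.4434 -0.0860; 0.3982 0.0452]
A−BK = [-1.9548 0.8688; 1.8145 -0.8620]
AᵀP(A−BK) = [2.0995 -0.4887; -0.4887 0.2172]
P' = Q + AᵀP(A−BK) = [12.0995 0.5113; 0.5113 1.2172]
tr(P') = 13.3167


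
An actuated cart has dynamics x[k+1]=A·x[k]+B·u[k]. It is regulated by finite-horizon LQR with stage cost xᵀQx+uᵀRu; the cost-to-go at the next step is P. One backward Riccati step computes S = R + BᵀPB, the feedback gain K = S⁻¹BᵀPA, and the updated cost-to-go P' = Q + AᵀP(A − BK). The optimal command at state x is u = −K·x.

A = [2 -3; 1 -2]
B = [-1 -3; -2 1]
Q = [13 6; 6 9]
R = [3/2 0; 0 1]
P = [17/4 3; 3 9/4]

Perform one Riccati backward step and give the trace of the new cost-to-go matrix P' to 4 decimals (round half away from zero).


25.1256

BᵀP = [-10.2500 -7.5000; -9.7500 -6.7500]
S = R + BᵀPB = [3/2 0; 0 1] + [25.2500 23.2500; 23.2500 22.5000] = [26.7500 23.2500; 23.2500 23.5000]
BᵀPA = [-28.0000 45.7500; -26.2500 42.7500]
K = S⁻¹·BᵀPA = [-0.5415 0.9219; -0.5813 0.9070]
A−BK = [-0.2853 0.6430; 0.4982 -1.0632]
AᵀP(A−BK) = [0.8293 -1.3765; -1.3765 2.2963]
P' = Q + AᵀP(A−BK) = [13.8293 4.6235; 4.6235 11.2963]
tr(P') = 25.1256


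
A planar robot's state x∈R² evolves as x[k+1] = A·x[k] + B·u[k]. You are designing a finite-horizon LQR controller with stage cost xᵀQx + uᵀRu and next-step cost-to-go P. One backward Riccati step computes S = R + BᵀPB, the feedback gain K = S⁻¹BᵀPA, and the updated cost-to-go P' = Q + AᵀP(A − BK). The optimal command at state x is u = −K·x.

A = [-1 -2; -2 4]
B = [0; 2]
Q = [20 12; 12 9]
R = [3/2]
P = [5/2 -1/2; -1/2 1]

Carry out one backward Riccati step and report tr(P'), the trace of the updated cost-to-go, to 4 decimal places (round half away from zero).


47.6818

BᵀP = [-1.0000 2.0000]
S = R + BᵀPB = [3/2] + [4.0000] = [5.5000]
BᵀPA = [-3.0000 10.0000]
K = S⁻¹·BᵀPA = [-0.5455 1.8182]
A−BK = [-1.0000 -2.0000; -0.9091 0.3636]
AᵀP(A−BK) = [2.8636 2.4545; 2.4545 15.8182]
P' = Q + AᵀP(A−BK) = [22.8636 14.4545; 14.4545 24.8182]
tr(P') = 47.6818
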